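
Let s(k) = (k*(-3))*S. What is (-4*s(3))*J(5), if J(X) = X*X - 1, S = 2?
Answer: 1728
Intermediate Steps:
J(X) = -1 + X² (J(X) = X² - 1 = -1 + X²)
s(k) = -6*k (s(k) = (k*(-3))*2 = -3*k*2 = -6*k)
(-4*s(3))*J(5) = (-(-24)*3)*(-1 + 5²) = (-4*(-18))*(-1 + 25) = 72*24 = 1728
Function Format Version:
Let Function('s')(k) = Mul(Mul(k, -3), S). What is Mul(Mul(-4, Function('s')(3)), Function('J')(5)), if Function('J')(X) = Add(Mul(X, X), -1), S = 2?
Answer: 1728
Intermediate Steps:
Function('J')(X) = Add(-1, Pow(X, 2)) (Function('J')(X) = Add(Pow(X, 2), -1) = Add(-1, Pow(X, 2)))
Function('s')(k) = Mul(-6, k) (Function('s')(k) = Mul(Mul(k, -3), 2) = Mul(Mul(-3, k), 2) = Mul(-6, k))
Mul(Mul(-4, Function('s')(3)), Function('J')(5)) = Mul(Mul(-4, Mul(-6, 3)), Add(-1, Pow(5, 2))) = Mul(Mul(-4, -18), Add(-1, 25)) = Mul(72, 24) = 1728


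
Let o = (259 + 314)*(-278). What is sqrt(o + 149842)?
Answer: 2*I*sqrt(2363) ≈ 97.221*I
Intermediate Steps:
o = -159294 (o = 573*(-278) = -159294)
sqrt(o + 149842) = sqrt(-159294 + 149842) = sqrt(-9452) = 2*I*sqrt(2363)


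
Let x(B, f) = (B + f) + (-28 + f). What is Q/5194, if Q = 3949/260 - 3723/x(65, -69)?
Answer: 1366829/136394440 ≈ 0.010021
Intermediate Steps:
x(B, f) = -28 + B + 2*f
Q = 1366829/26260 (Q = 3949/260 - 3723/(-28 + 65 + 2*(-69)) = 3949*(1/260) - 3723/(-28 + 65 - 138) = 3949/260 - 3723/(-101) = 3949/260 - 3723*(-1/101) = 3949/260 + 3723/101 = 1366829/26260 ≈ 52.050)
Q/5194 = (1366829/26260)/5194 = (1366829/26260)*(1/5194) = 1366829/136394440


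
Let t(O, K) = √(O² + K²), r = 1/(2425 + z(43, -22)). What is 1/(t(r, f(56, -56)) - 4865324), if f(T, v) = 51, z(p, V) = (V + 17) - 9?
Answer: -14140872025702/68799924040016853687 - 2411*√15119407522/137599848080033707374 ≈ -2.0554e-7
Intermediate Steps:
z(p, V) = 8 + V (z(p, V) = (17 + V) - 9 = 8 + V)
r = 1/2411 (r = 1/(2425 + (8 - 22)) = 1/(2425 - 14) = 1/2411 ≈ 0.00041477)
t(O, K) = √(K² + O²)
1/(t(r, f(56, -56)) - 4865324) = 1/(√(51² + (1/2411)²) - 4865324) = 1/(√(2601 + 1/5812921) - 4865324) = 1/(√(15119407522/5812921) - 4865324) = 1/(√15119407522/2411 - 4865324) = 1/(-4865324 + √15119407522/2411)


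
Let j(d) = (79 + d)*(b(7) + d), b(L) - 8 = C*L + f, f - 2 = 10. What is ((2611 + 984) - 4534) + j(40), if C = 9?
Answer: 13698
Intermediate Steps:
f = 12 (f = 2 + 10 = 12)
b(L) = 20 + 9*L (b(L) = 8 + (9*L + 12) = 8 + (12 + 9*L) = 20 + 9*L)
j(d) = (79 + d)*(83 + d) (j(d) = (79 + d)*((20 + 9*7) + d) = (79 + d)*((20 + 63) + d) = (79 + d)*(83 + d))
((2611 + 984) - 4534) + j(40) = ((2611 + 984) - 4534) + (6557 + 40² + 162*40) = (3595 - 4534) + (6557 + 1600 + 6480) = -939 + 14637 = 13698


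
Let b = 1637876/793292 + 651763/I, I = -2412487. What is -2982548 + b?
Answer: -11991631772822126/4020602179 ≈ -2.9825e+6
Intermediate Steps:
b = 7214949966/4020602179 (b = 1637876/793292 + 651763/(-2412487) = 1637876*(1/793292) + 651763*(-1/2412487) = 409469/198323 - 5477/20273 = 7214949966/4020602179 ≈ 1.7945)
-2982548 + b = -2982548 + 7214949966/4020602179 = -11991631772822126/4020602179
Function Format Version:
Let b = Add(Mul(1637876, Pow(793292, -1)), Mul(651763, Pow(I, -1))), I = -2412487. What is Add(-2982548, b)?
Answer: Rational(-11991631772822126, 4020602179) ≈ -2.9825e+6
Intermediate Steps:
b = Rational(7214949966, 4020602179) (b = Add(Mul(1637876, Pow(793292, -1)), Mul(651763, Pow(-2412487, -1))) = Add(Mul(1637876, Rational(1, 793292)), Mul(651763, Rational(-1, 2412487))) = Add(Rational(409469, 198323), Rational(-5477, 20273)) = Rational(7214949966, 4020602179) ≈ 1.7945)
Add(-2982548, b) = Add(-2982548, Rational(7214949966, 4020602179)) = Rational(-11991631772822126, 4020602179)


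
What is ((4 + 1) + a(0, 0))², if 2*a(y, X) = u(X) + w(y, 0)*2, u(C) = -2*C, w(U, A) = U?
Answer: 25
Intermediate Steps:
a(y, X) = y - X (a(y, X) = (-2*X + y*2)/2 = (-2*X + 2*y)/2 = y - X)
((4 + 1) + a(0, 0))² = ((4 + 1) + (0 - 1*0))² = (5 + (0 + 0))² = (5 + 0)² = 5² = 25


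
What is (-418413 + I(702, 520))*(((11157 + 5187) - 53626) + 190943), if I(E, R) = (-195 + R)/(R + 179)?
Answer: -44941288295282/699 ≈ -6.4294e+10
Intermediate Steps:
I(E, R) = (-195 + R)/(179 + R)
(-418413 + I(702, 520))*(((11157 + 5187) - 53626) + 190943) = (-418413 + (-195 + 520)/(179 + 520))*(((11157 + 5187) - 53626) + 190943) = (-418413 + 325/699)*((16344 - 53626) + 190943) = (-418413 + (1/699)*325)*(-37282 + 190943) = (-418413 + 325/699)*153661 = -292470362/699*153661 = -44941288295282/699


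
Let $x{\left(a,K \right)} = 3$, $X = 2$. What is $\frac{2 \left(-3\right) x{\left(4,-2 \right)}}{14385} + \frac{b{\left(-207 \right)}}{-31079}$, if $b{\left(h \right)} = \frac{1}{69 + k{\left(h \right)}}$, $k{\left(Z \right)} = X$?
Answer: $- \frac{13244449}{10580690155} \approx -0.0012518$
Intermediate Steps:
$k{\left(Z \right)} = 2$
$b{\left(h \right)} = \frac{1}{71}$ ($b{\left(h \right)} = \frac{1}{69 + 2} = \frac{1}{71}$)
$\frac{2 \left(-3\right) x{\left(4,-2 \right)}}{14385} + \frac{b{\left(-207 \right)}}{-31079} = \frac{2 \left(-3\right) 3}{14385} + \frac{1}{71 \left(-31079\right)} = \left(-6\right) 3 \cdot \frac{1}{14385} + \frac{1}{71} \left(- \frac{1}{31079}\right) = \left(-18\right) \frac{1}{14385} - \frac{1}{2206609} = - \frac{6}{4795} - \frac{1}{2206609} = - \frac{13244449}{10580690155}$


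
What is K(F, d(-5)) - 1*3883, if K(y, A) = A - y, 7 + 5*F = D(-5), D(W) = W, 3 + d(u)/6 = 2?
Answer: -19433/5 ≈ -3886.6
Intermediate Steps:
d(u) = -6 (d(u) = -18 + 6*2 = -18 + 12 = -6)
F = -12/5 (F = -7/5 + (1/5)*(-5) = -7/5 - 1 = -12/5 ≈ -2.4000)
K(F, d(-5)) - 1*3883 = (-6 - 1*(-12/5)) - 1*3883 = (-6 + 12/5) - 3883 = -18/5 - 3883 = -19433/5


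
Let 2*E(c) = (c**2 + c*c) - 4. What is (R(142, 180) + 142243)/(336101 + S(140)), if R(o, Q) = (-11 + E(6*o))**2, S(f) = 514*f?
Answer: 526917886124/408061 ≈ 1.2913e+6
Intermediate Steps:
E(c) = -2 + c**2 (E(c) = ((c**2 + c*c) - 4)/2 = ((c**2 + c**2) - 4)/2 = (2*c**2 - 4)/2 = (-4 + 2*c**2)/2 = -2 + c**2)
R(o, Q) = (-13 + 36*o**2)**2 (R(o, Q) = (-11 + (-2 + (6*o)**2))**2 = (-11 + (-2 + 36*o**2))**2 = (-13 + 36*o**2)**2)
(R(142, 180) + 142243)/(336101 + S(140)) = ((-13 + 36*142**2)**2 + 142243)/(336101 + 514*140) = ((-13 + 36*20164)**2 + 142243)/(336101 + 71960) = ((-13 + 725904)**2 + 142243)/408061 = (725891**2 + 142243)*(1/408061) = (526917743881 + 142243)*(1/408061) = 526917886124*(1/408061) = 526917886124/408061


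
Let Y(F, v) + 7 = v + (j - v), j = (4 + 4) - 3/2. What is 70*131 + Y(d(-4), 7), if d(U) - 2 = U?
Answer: 18339/2 ≈ 9169.5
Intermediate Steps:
j = 13/2 (j = 8 - 3*1/2 = 8 - 3/2 = 13/2 ≈ 6.5000)
d(U) = 2 + U
Y(F, v) = -1/2 (Y(F, v) = -7 + (v + (13/2 - v)) = -7 + 13/2 = -1/2)
70*131 + Y(d(-4), 7) = 70*131 - 1/2 = 9170 - 1/2 = 18339/2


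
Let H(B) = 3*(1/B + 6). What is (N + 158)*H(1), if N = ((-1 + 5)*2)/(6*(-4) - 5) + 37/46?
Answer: 4441017/1334 ≈ 3329.1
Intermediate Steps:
H(B) = 18 + 3/B (H(B) = 3*(6 + 1/B) = 18 + 3/B)
N = 705/1334 (N = (4*2)/(-24 - 5) + 37*(1/46) = 8/(-29) + 37/46 = 8*(-1/29) + 37/46 = -8/29 + 37/46 = 705/1334 ≈ 0.52849)
(N + 158)*H(1) = (705/1334 + 158)*(18 + 3/1) = 211477*(18 + 3*1)/1334 = 211477*(18 + 3)/1334 = (211477/1334)*21 = 4441017/1334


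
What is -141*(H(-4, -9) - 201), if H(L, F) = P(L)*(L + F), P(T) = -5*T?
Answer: 65001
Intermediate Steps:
H(L, F) = -5*L*(F + L) (H(L, F) = (-5*L)*(L + F) = (-5*L)*(F + L) = -5*L*(F + L))
-141*(H(-4, -9) - 201) = -141*(-5*(-4)*(-9 - 4) - 201) = -141*(-5*(-4)*(-13) - 201) = -141*(-260 - 201) = -141*(-461) = 65001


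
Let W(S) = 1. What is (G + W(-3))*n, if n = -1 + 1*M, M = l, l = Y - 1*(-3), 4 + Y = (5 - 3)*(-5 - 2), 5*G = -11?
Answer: 96/5 ≈ 19.200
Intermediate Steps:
G = -11/5 (G = (⅕)*(-11) = -11/5 ≈ -2.2000)
Y = -18 (Y = -4 + (5 - 3)*(-5 - 2) = -4 + 2*(-7) = -4 - 14 = -18)
l = -15 (l = -18 - 1*(-3) = -18 + 3 = -15)
M = -15
n = -16 (n = -1 + 1*(-15) = -1 - 15 = -16)
(G + W(-3))*n = (-11/5 + 1)*(-16) = -6/5*(-16) = 96/5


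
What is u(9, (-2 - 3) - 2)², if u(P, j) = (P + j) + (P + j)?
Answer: 16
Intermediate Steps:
u(P, j) = 2*P + 2*j
u(9, (-2 - 3) - 2)² = (2*9 + 2*((-2 - 3) - 2))² = (18 + 2*(-5 - 2))² = (18 + 2*(-7))² = (18 - 14)² = 4² = 16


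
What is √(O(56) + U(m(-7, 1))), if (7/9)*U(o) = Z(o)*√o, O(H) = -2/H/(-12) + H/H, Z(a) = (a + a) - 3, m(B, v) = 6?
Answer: √(7077 + 81648*√6)/84 ≈ 5.4173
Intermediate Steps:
Z(a) = -3 + 2*a (Z(a) = 2*a - 3 = -3 + 2*a)
O(H) = 1 + 1/(6*H) (O(H) = -2/H*(-1/12) + 1 = 1/(6*H) + 1 = 1 + 1/(6*H))
U(o) = 9*√o*(-3 + 2*o)/7 (U(o) = 9*((-3 + 2*o)*√o)/7 = 9*(√o*(-3 + 2*o))/7 = 9*√o*(-3 + 2*o)/7)
√(O(56) + U(m(-7, 1))) = √((⅙ + 56)/56 + 9*√6*(-3 + 2*6)/7) = √((1/56)*(337/6) + 9*√6*(-3 + 12)/7) = √(337/336 + (9/7)*√6*9) = √(337/336 + 81*√6/7)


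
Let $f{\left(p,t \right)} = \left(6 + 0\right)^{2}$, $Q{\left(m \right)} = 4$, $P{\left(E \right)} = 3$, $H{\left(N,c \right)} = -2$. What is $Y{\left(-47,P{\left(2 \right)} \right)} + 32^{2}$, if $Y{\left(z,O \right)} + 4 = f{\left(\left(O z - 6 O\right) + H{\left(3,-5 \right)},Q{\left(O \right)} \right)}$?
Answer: $1056$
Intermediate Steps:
$f{\left(p,t \right)} = 36$ ($f{\left(p,t \right)} = 6^{2} = 36$)
$Y{\left(z,O \right)} = 32$ ($Y{\left(z,O \right)} = -4 + 36 = 32$)
$Y{\left(-47,P{\left(2 \right)} \right)} + 32^{2} = 32 + 32^{2} = 32 + 1024 = 1056$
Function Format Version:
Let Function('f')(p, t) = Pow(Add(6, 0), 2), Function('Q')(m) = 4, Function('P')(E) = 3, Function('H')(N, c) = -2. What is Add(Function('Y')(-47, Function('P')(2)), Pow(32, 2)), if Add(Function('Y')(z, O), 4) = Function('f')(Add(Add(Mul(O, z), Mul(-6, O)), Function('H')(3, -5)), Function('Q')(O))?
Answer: 1056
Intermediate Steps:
Function('f')(p, t) = 36 (Function('f')(p, t) = Pow(6, 2) = 36)
Function('Y')(z, O) = 32 (Function('Y')(z, O) = Add(-4, 36) = 32)
Add(Function('Y')(-47, Function('P')(2)), Pow(32, 2)) = Add(32, Pow(32, 2)) = Add(32, 1024) = 1056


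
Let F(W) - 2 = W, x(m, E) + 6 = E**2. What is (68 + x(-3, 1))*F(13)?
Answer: 945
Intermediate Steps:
x(m, E) = -6 + E**2
F(W) = 2 + W
(68 + x(-3, 1))*F(13) = (68 + (-6 + 1**2))*(2 + 13) = (68 + (-6 + 1))*15 = (68 - 5)*15 = 63*15 = 945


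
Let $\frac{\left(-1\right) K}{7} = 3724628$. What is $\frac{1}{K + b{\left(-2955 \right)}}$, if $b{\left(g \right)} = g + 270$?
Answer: $- \frac{1}{26075081} \approx -3.8351 \cdot 10^{-8}$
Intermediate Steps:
$K = -26072396$ ($K = \left(-7\right) 3724628 = -26072396$)
$b{\left(g \right)} = 270 + g$
$\frac{1}{K + b{\left(-2955 \right)}} = \frac{1}{-26072396 + \left(270 - 2955\right)} = \frac{1}{-26072396 - 2685} = \frac{1}{-26075081} = - \frac{1}{26075081}$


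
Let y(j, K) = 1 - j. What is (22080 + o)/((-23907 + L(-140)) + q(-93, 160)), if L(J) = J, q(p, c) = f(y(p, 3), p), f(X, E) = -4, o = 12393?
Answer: -11491/8017 ≈ -1.4333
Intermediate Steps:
q(p, c) = -4
(22080 + o)/((-23907 + L(-140)) + q(-93, 160)) = (22080 + 12393)/((-23907 - 140) - 4) = 34473/(-24047 - 4) = 34473/(-24051) = 34473*(-1/24051) = -11491/8017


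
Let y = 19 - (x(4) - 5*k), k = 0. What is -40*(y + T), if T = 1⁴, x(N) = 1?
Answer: -760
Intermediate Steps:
T = 1
y = 18 (y = 19 - (1 - 5*0) = 19 - (1 + 0) = 19 - 1*1 = 19 - 1 = 18)
-40*(y + T) = -40*(18 + 1) = -40*19 = -760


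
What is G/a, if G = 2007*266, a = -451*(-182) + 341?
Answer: 533862/82423 ≈ 6.4771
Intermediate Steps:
a = 82423 (a = 82082 + 341 = 82423)
G = 533862
G/a = 533862/82423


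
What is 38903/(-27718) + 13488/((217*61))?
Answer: -141098627/366903166 ≈ -0.38457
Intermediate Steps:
38903/(-27718) + 13488/((217*61)) = 38903*(-1/27718) + 13488/13237 = -38903/27718 + 13488*(1/13237) = -38903/27718 + 13488/13237 = -141098627/366903166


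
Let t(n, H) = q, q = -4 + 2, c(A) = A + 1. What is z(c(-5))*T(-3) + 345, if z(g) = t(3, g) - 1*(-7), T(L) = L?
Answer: 330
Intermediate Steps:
c(A) = 1 + A
q = -2
t(n, H) = -2
z(g) = 5 (z(g) = -2 - 1*(-7) = -2 + 7 = 5)
z(c(-5))*T(-3) + 345 = 5*(-3) + 345 = -15 + 345 = 330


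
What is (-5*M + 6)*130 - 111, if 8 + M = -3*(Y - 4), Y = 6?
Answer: 9769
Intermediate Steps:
M = -14 (M = -8 - 3*(6 - 4) = -8 - 3*2 = -8 - 6 = -14)
(-5*M + 6)*130 - 111 = (-5*(-14) + 6)*130 - 111 = (70 + 6)*130 - 111 = 76*130 - 111 = 9880 - 111 = 9769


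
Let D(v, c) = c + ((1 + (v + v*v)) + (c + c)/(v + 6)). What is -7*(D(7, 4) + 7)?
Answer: -6244/13 ≈ -480.31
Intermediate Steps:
D(v, c) = 1 + c + v + v**2 + 2*c/(6 + v) (D(v, c) = c + ((1 + (v + v**2)) + (2*c)/(6 + v)) = c + ((1 + v + v**2) + 2*c/(6 + v)) = c + (1 + v + v**2 + 2*c/(6 + v)) = 1 + c + v + v**2 + 2*c/(6 + v))
-7*(D(7, 4) + 7) = -7*((6 + 7**3 + 7*7 + 7*7**2 + 8*4 + 4*7)/(6 + 7) + 7) = -7*((6 + 343 + 49 + 7*49 + 32 + 28)/13 + 7) = -7*((6 + 343 + 49 + 343 + 32 + 28)/13 + 7) = -7*((1/13)*801 + 7) = -7*(801/13 + 7) = -7*892/13 = -6244/13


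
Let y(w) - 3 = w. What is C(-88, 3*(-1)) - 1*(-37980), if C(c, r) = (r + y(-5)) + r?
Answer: 37972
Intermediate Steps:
y(w) = 3 + w
C(c, r) = -2 + 2*r (C(c, r) = (r + (3 - 5)) + r = (r - 2) + r = (-2 + r) + r = -2 + 2*r)
C(-88, 3*(-1)) - 1*(-37980) = (-2 + 2*(3*(-1))) - 1*(-37980) = (-2 + 2*(-3)) + 37980 = (-2 - 6) + 37980 = -8 + 37980 = 37972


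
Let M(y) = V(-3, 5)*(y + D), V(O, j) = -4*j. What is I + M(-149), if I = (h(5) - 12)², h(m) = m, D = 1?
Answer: 3009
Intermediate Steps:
I = 49 (I = (5 - 12)² = (-7)² = 49)
M(y) = -20 - 20*y (M(y) = (-4*5)*(y + 1) = -20*(1 + y) = -20 - 20*y)
I + M(-149) = 49 + (-20 - 20*(-149)) = 49 + (-20 + 2980) = 49 + 2960 = 3009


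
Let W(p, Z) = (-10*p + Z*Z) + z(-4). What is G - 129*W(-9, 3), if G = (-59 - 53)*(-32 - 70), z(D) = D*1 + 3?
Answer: -1218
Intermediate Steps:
z(D) = 3 + D (z(D) = D + 3 = 3 + D)
G = 11424 (G = -112*(-102) = 11424)
W(p, Z) = -1 + Z² - 10*p (W(p, Z) = (-10*p + Z*Z) + (3 - 4) = (-10*p + Z²) - 1 = (Z² - 10*p) - 1 = -1 + Z² - 10*p)
G - 129*W(-9, 3) = 11424 - 129*(-1 + 3² - 10*(-9)) = 11424 - 129*(-1 + 9 + 90) = 11424 - 129*98 = 11424 - 12642 = -1218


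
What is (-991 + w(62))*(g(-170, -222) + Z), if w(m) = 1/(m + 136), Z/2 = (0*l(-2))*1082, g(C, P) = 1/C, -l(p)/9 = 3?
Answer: 196217/33660 ≈ 5.8294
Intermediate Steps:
l(p) = -27 (l(p) = -9*3 = -27)
Z = 0 (Z = 2*((0*(-27))*1082) = 2*(0*1082) = 2*0 = 0)
w(m) = 1/(136 + m)
(-991 + w(62))*(g(-170, -222) + Z) = (-991 + 1/(136 + 62))*(1/(-170) + 0) = (-991 + 1/198)*(-1/170 + 0) = (-991 + 1/198)*(-1/170) = -196217/198*(-1/170) = 196217/33660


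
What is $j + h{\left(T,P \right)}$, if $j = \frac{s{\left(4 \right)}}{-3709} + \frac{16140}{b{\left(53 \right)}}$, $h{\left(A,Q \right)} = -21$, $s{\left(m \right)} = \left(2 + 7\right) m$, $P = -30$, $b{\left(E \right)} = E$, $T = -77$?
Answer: $\frac{55733235}{196577} \approx 283.52$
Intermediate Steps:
$s{\left(m \right)} = 9 m$
$j = \frac{59861352}{196577}$ ($j = \frac{9 \cdot 4}{-3709} + \frac{16140}{53} = 36 \left(- \frac{1}{3709}\right) + 16140 \cdot \frac{1}{53} = - \frac{36}{3709} + \frac{16140}{53} = \frac{59861352}{196577} \approx 304.52$)
$j + h{\left(T,P \right)} = \frac{59861352}{196577} - 21 = \frac{55733235}{196577}$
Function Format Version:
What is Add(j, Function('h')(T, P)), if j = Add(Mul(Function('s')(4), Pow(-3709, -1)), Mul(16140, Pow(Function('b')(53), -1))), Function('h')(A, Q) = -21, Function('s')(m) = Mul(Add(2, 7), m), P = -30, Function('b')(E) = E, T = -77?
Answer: Rational(55733235, 196577) ≈ 283.52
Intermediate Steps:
Function('s')(m) = Mul(9, m)
j = Rational(59861352, 196577) (j = Add(Mul(Mul(9, 4), Pow(-3709, -1)), Mul(16140, Pow(53, -1))) = Add(Mul(36, Rational(-1, 3709)), Mul(16140, Rational(1, 53))) = Add(Rational(-36, 3709), Rational(16140, 53)) = Rational(59861352, 196577) ≈ 304.52)
Add(j, Function('h')(T, P)) = Add(Rational(59861352, 196577), -21) = Rational(55733235, 196577)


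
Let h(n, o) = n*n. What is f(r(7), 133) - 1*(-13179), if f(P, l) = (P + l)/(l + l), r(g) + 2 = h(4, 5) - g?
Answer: 250411/19 ≈ 13180.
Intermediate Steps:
h(n, o) = n²
r(g) = 14 - g (r(g) = -2 + (4² - g) = -2 + (16 - g) = 14 - g)
f(P, l) = (P + l)/(2*l) (f(P, l) = (P + l)/((2*l)) = (P + l)*(1/(2*l)) = (P + l)/(2*l))
f(r(7), 133) - 1*(-13179) = (½)*((14 - 1*7) + 133)/133 - 1*(-13179) = (½)*(1/133)*((14 - 7) + 133) + 13179 = (½)*(1/133)*(7 + 133) + 13179 = (½)*(1/133)*140 + 13179 = 10/19 + 13179 = 250411/19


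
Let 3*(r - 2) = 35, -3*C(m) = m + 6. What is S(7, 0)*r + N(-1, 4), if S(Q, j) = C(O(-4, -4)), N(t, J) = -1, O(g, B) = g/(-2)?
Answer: -337/9 ≈ -37.444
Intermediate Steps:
O(g, B) = -g/2 (O(g, B) = g*(-1/2) = -g/2)
C(m) = -2 - m/3 (C(m) = -(m + 6)/3 = -(6 + m)/3 = -2 - m/3)
S(Q, j) = -8/3 (S(Q, j) = -2 - (-1)*(-4)/6 = -2 - 1/3*2 = -2 - 2/3 = -8/3)
r = 41/3 (r = 2 + (1/3)*35 = 2 + 35/3 = 41/3 ≈ 13.667)
S(7, 0)*r + N(-1, 4) = -8/3*41/3 - 1 = -328/9 - 1 = -337/9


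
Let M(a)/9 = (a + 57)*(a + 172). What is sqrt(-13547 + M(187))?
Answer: sqrt(774817) ≈ 880.24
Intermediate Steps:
M(a) = 9*(57 + a)*(172 + a) (M(a) = 9*((a + 57)*(a + 172)) = 9*((57 + a)*(172 + a)) = 9*(57 + a)*(172 + a))
sqrt(-13547 + M(187)) = sqrt(-13547 + (88236 + 9*187**2 + 2061*187)) = sqrt(-13547 + (88236 + 9*34969 + 385407)) = sqrt(-13547 + (88236 + 314721 + 385407)) = sqrt(-13547 + 788364) = sqrt(774817)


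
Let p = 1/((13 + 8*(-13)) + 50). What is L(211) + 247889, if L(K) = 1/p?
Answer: 247848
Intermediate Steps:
p = -1/41 (p = 1/((13 - 104) + 50) = 1/(-91 + 50) = 1/(-41) = -1/41 ≈ -0.024390)
L(K) = -41 (L(K) = 1/(-1/41) = -41)
L(211) + 247889 = -41 + 247889 = 247848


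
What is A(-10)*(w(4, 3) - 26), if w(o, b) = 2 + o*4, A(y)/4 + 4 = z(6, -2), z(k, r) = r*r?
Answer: 0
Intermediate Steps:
z(k, r) = r**2
A(y) = 0 (A(y) = -16 + 4*(-2)**2 = -16 + 4*4 = -16 + 16 = 0)
w(o, b) = 2 + 4*o
A(-10)*(w(4, 3) - 26) = 0*((2 + 4*4) - 26) = 0*((2 + 16) - 26) = 0*(18 - 26) = 0*(-8) = 0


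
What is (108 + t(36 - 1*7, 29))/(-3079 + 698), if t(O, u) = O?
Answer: -137/2381 ≈ -0.057539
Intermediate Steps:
(108 + t(36 - 1*7, 29))/(-3079 + 698) = (108 + (36 - 1*7))/(-3079 + 698) = (108 + (36 - 7))/(-2381) = (108 + 29)*(-1/2381) = 137*(-1/2381) = -137/2381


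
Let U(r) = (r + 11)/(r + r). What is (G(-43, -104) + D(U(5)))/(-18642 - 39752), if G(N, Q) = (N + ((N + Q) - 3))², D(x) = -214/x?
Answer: -148461/233576 ≈ -0.63560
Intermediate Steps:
U(r) = (11 + r)/(2*r) (U(r) = (11 + r)/((2*r)) = (11 + r)*(1/(2*r)) = (11 + r)/(2*r))
G(N, Q) = (-3 + Q + 2*N)² (G(N, Q) = (N + (-3 + N + Q))² = (-3 + Q + 2*N)²)
(G(-43, -104) + D(U(5)))/(-18642 - 39752) = ((-3 - 104 + 2*(-43))² - 214*10/(11 + 5))/(-18642 - 39752) = ((-3 - 104 - 86)² - 214/((½)*(⅕)*16))/(-58394) = ((-193)² - 214/8/5)*(-1/58394) = (37249 - 214*5/8)*(-1/58394) = (37249 - 535/4)*(-1/58394) = (148461/4)*(-1/58394) = -148461/233576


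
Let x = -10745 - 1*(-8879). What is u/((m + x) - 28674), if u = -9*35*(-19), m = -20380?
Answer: -63/536 ≈ -0.11754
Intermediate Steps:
x = -1866 (x = -10745 + 8879 = -1866)
u = 5985 (u = -315*(-19) = 5985)
u/((m + x) - 28674) = 5985/((-20380 - 1866) - 28674) = 5985/(-22246 - 28674) = 5985/(-50920) = 5985*(-1/50920) = -63/536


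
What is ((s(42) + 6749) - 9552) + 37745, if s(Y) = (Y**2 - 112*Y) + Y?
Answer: 32044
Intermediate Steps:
s(Y) = Y**2 - 111*Y
((s(42) + 6749) - 9552) + 37745 = ((42*(-111 + 42) + 6749) - 9552) + 37745 = ((42*(-69) + 6749) - 9552) + 37745 = ((-2898 + 6749) - 9552) + 37745 = (3851 - 9552) + 37745 = -5701 + 37745 = 32044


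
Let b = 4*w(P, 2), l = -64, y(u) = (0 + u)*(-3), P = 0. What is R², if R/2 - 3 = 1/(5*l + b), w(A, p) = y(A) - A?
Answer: 919681/25600 ≈ 35.925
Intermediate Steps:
y(u) = -3*u (y(u) = u*(-3) = -3*u)
w(A, p) = -4*A (w(A, p) = -3*A - A = -4*A)
b = 0 (b = 4*(-4*0) = 4*0 = 0)
R = 959/160 (R = 6 + 2/(5*(-64) + 0) = 6 + 2/(-320 + 0) = 6 + 2/(-320) = 6 + 2*(-1/320) = 6 - 1/160 = 959/160 ≈ 5.9938)
R² = (959/160)² = 919681/25600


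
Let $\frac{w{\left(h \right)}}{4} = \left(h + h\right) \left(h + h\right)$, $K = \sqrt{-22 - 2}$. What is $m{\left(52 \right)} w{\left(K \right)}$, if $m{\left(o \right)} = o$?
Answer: $-19968$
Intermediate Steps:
$K = 2 i \sqrt{6}$ ($K = \sqrt{-24} = 2 i \sqrt{6} \approx 4.899 i$)
$w{\left(h \right)} = 16 h^{2}$ ($w{\left(h \right)} = 4 \left(h + h\right) \left(h + h\right) = 4 \cdot 2 h 2 h = 4 \cdot 4 h^{2} = 16 h^{2}$)
$m{\left(52 \right)} w{\left(K \right)} = 52 \cdot 16 \left(2 i \sqrt{6}\right)^{2} = 52 \cdot 16 \left(-24\right) = 52 \left(-384\right) = -19968$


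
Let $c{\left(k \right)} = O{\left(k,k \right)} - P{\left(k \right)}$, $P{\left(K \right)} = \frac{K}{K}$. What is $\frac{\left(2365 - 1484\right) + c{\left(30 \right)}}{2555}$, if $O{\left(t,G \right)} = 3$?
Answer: $\frac{883}{2555} \approx 0.3456$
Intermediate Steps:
$P{\left(K \right)} = 1$
$c{\left(k \right)} = 2$ ($c{\left(k \right)} = 3 - 1 = 2$)
$\frac{\left(2365 - 1484\right) + c{\left(30 \right)}}{2555} = \frac{\left(2365 - 1484\right) + 2}{2555} = \left(881 + 2\right) \frac{1}{2555} = 883 \cdot \frac{1}{2555} = \frac{883}{2555}$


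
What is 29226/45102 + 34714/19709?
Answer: 356947677/148152553 ≈ 2.4093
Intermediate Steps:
29226/45102 + 34714/19709 = 29226*(1/45102) + 34714*(1/19709) = 4871/7517 + 34714/19709 = 356947677/148152553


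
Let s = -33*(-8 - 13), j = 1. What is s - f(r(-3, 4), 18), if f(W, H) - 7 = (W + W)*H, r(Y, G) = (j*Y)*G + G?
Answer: 974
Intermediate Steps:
r(Y, G) = G + G*Y (r(Y, G) = (1*Y)*G + G = Y*G + G = G*Y + G = G + G*Y)
f(W, H) = 7 + 2*H*W (f(W, H) = 7 + (W + W)*H = 7 + (2*W)*H = 7 + 2*H*W)
s = 693 (s = -33*(-21) = 693)
s - f(r(-3, 4), 18) = 693 - (7 + 2*18*(4*(1 - 3))) = 693 - (7 + 2*18*(4*(-2))) = 693 - (7 + 2*18*(-8)) = 693 - (7 - 288) = 693 - 1*(-281) = 693 + 281 = 974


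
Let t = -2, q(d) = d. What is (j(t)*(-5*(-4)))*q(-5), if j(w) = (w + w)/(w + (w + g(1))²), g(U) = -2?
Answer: 200/7 ≈ 28.571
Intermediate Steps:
j(w) = 2*w/(w + (-2 + w)²) (j(w) = (w + w)/(w + (w - 2)²) = (2*w)/(w + (-2 + w)²) = 2*w/(w + (-2 + w)²))
(j(t)*(-5*(-4)))*q(-5) = ((2*(-2)/(-2 + (-2 - 2)²))*(-5*(-4)))*(-5) = ((2*(-2)/(-2 + (-4)²))*20)*(-5) = ((2*(-2)/(-2 + 16))*20)*(-5) = ((2*(-2)/14)*20)*(-5) = ((2*(-2)*(1/14))*20)*(-5) = -2/7*20*(-5) = -40/7*(-5) = 200/7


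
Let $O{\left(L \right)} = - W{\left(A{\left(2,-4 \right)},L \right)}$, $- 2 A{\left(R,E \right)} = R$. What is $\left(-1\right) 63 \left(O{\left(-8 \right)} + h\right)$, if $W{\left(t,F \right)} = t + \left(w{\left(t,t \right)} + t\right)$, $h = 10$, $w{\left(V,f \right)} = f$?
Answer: $-819$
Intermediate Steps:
$A{\left(R,E \right)} = - \frac{R}{2}$
$W{\left(t,F \right)} = 3 t$ ($W{\left(t,F \right)} = t + \left(t + t\right) = t + 2 t = 3 t$)
$O{\left(L \right)} = 3$ ($O{\left(L \right)} = - 3 \left(\left(- \frac{1}{2}\right) 2\right) = - 3 \left(-1\right) = \left(-1\right) \left(-3\right) = 3$)
$\left(-1\right) 63 \left(O{\left(-8 \right)} + h\right) = \left(-1\right) 63 \left(3 + 10\right) = \left(-63\right) 13 = -819$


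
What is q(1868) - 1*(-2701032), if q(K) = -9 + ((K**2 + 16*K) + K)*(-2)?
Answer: -4341337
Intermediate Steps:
q(K) = -9 - 34*K - 2*K**2 (q(K) = -9 + (K**2 + 17*K)*(-2) = -9 + (-34*K - 2*K**2) = -9 - 34*K - 2*K**2)
q(1868) - 1*(-2701032) = (-9 - 34*1868 - 2*1868**2) - 1*(-2701032) = (-9 - 63512 - 2*3489424) + 2701032 = (-9 - 63512 - 6978848) + 2701032 = -7042369 + 2701032 = -4341337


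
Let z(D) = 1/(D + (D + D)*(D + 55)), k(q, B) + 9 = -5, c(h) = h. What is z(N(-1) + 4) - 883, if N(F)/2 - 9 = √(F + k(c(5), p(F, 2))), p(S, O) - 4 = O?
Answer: (-351434*√15 + 2905069*I)/(2*(-1645*I + 199*√15)) ≈ -883.0 - 0.00011659*I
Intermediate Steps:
p(S, O) = 4 + O
k(q, B) = -14 (k(q, B) = -9 - 5 = -14)
N(F) = 18 + 2*√(-14 + F) (N(F) = 18 + 2*√(F - 14) = 18 + 2*√(-14 + F))
z(D) = 1/(D + 2*D*(55 + D)) (z(D) = 1/(D + (2*D)*(55 + D)) = 1/(D + 2*D*(55 + D)))
z(N(-1) + 4) - 883 = 1/(((18 + 2*√(-14 - 1)) + 4)*(111 + 2*((18 + 2*√(-14 - 1)) + 4))) - 883 = 1/(((18 + 2*√(-15)) + 4)*(111 + 2*((18 + 2*√(-15)) + 4))) - 883 = 1/(((18 + 2*(I*√15)) + 4)*(111 + 2*((18 + 2*(I*√15)) + 4))) - 883 = 1/(((18 + 2*I*√15) + 4)*(111 + 2*((18 + 2*I*√15) + 4))) - 883 = 1/((22 + 2*I*√15)*(111 + 2*(22 + 2*I*√15))) - 883 = 1/((22 + 2*I*√15)*(111 + (44 + 4*I*√15))) - 883 = 1/((22 + 2*I*√15)*(155 + 4*I*√15)) - 883 = -883 + 1/((22 + 2*I*√15)*(155 + 4*I*√15))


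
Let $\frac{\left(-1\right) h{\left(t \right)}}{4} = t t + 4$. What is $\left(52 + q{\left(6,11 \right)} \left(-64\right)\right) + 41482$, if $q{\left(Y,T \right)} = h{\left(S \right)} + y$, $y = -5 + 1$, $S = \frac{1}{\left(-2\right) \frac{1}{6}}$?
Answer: $45118$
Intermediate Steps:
$S = -3$ ($S = \frac{1}{\left(-2\right) \frac{1}{6}} = \frac{1}{- \frac{1}{3}} = -3$)
$y = -4$
$h{\left(t \right)} = -16 - 4 t^{2}$ ($h{\left(t \right)} = - 4 \left(t t + 4\right) = - 4 \left(t^{2} + 4\right) = - 4 \left(4 + t^{2}\right) = -16 - 4 t^{2}$)
$q{\left(Y,T \right)} = -56$ ($q{\left(Y,T \right)} = \left(-16 - 4 \left(-3\right)^{2}\right) - 4 = \left(-16 - 36\right) - 4 = -52 - 4 = -56$)
$\left(52 + q{\left(6,11 \right)} \left(-64\right)\right) + 41482 = \left(52 - -3584\right) + 41482 = \left(52 + 3584\right) + 41482 = 3636 + 41482 = 45118$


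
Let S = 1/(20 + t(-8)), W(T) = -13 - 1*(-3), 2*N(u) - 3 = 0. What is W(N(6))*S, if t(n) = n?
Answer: -5/6 ≈ -0.83333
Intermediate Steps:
N(u) = 3/2 (N(u) = 3/2 + (1/2)*0 = 3/2 + 0 = 3/2)
W(T) = -10 (W(T) = -13 + 3 = -10)
S = 1/12 (S = 1/(20 - 8) = 1/12 ≈ 0.083333)
W(N(6))*S = -10*1/12 = -5/6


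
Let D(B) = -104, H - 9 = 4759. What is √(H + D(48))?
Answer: 2*√1166 ≈ 68.293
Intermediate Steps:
H = 4768 (H = 9 + 4759 = 4768)
√(H + D(48)) = √(4768 - 104) = √4664 = 2*√1166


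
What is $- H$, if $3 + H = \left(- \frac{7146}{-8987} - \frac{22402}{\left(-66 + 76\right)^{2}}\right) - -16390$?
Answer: $- \frac{7263192363}{449350} \approx -16164.0$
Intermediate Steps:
$H = \frac{7263192363}{449350}$ ($H = -3 - \left(- \frac{147304076}{8987} + \frac{22402}{\left(-66 + 76\right)^{2}}\right) = -3 + \left(\left(\left(-7146\right) \left(- \frac{1}{8987}\right) - \frac{22402}{10^{2}}\right) + 16390\right) = -3 + \left(\left(\frac{7146}{8987} - \frac{22402}{100}\right) + 16390\right) = -3 + \left(\left(\frac{7146}{8987} - \frac{11201}{50}\right) + 16390\right) = -3 + \left(- \frac{100306087}{449350} + 16390\right) = -3 + \frac{7264540413}{449350} = \frac{7263192363}{449350} \approx 16164.0$)
$- H = \left(-1\right) \frac{7263192363}{449350} = - \frac{7263192363}{449350}$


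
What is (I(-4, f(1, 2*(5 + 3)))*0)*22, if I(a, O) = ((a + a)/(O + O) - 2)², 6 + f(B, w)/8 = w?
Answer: 0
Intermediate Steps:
f(B, w) = -48 + 8*w
I(a, O) = (-2 + a/O)² (I(a, O) = ((2*a)/((2*O)) - 2)² = ((2*a)*(1/(2*O)) - 2)² = (a/O - 2)² = (-2 + a/O)²)
(I(-4, f(1, 2*(5 + 3)))*0)*22 = (((-1*(-4) + 2*(-48 + 8*(2*(5 + 3))))²/(-48 + 8*(2*(5 + 3)))²)*0)*22 = (((4 + 2*(-48 + 8*(2*8)))²/(-48 + 8*(2*8))²)*0)*22 = (((4 + 2*(-48 + 8*16))²/(-48 + 8*16)²)*0)*22 = (((4 + 2*(-48 + 128))²/(-48 + 128)²)*0)*22 = (((4 + 2*80)²/80²)*0)*22 = (((4 + 160)²/6400)*0)*22 = (((1/6400)*164²)*0)*22 = (((1/6400)*26896)*0)*22 = ((1681/400)*0)*22 = 0*22 = 0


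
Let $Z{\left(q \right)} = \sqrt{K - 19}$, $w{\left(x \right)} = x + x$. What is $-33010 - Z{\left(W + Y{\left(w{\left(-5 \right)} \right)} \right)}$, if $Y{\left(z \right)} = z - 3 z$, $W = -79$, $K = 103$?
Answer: $-33010 - 2 \sqrt{21} \approx -33019.0$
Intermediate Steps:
$w{\left(x \right)} = 2 x$
$Y{\left(z \right)} = - 2 z$
$Z{\left(q \right)} = 2 \sqrt{21}$ ($Z{\left(q \right)} = \sqrt{103 - 19} = \sqrt{84} = 2 \sqrt{21}$)
$-33010 - Z{\left(W + Y{\left(w{\left(-5 \right)} \right)} \right)} = -33010 - 2 \sqrt{21}$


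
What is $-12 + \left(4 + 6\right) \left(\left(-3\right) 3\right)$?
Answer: $-102$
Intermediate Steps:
$-12 + \left(4 + 6\right) \left(\left(-3\right) 3\right) = -12 + 10 \left(-9\right) = -12 - 90 = -102$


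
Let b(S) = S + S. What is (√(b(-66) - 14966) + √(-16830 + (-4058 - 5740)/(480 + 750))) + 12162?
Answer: 12162 + I*√15098 + I*√707615515/205 ≈ 12162.0 + 252.64*I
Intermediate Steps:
b(S) = 2*S
(√(b(-66) - 14966) + √(-16830 + (-4058 - 5740)/(480 + 750))) + 12162 = (√(2*(-66) - 14966) + √(-16830 + (-4058 - 5740)/(480 + 750))) + 12162 = (√(-132 - 14966) + √(-16830 - 9798/1230)) + 12162 = (√(-15098) + √(-16830 - 9798*1/1230)) + 12162 = (I*√15098 + √(-16830 - 1633/205)) + 12162 = (I*√15098 + √(-3451783/205)) + 12162 = (I*√15098 + I*√707615515/205) + 12162 = 12162 + I*√15098 + I*√707615515/205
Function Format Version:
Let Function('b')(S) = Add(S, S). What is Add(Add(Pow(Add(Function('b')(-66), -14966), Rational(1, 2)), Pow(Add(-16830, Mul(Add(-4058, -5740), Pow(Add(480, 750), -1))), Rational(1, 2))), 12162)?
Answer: Add(12162, Mul(I, Pow(15098, Rational(1, 2))), Mul(Rational(1, 205), I, Pow(707615515, Rational(1, 2)))) ≈ Add(12162., Mul(252.64, I))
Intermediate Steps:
Function('b')(S) = Mul(2, S)
Add(Add(Pow(Add(Function('b')(-66), -14966), Rational(1, 2)), Pow(Add(-16830, Mul(Add(-4058, -5740), Pow(Add(480, 750), -1))), Rational(1, 2))), 12162) = Add(Add(Pow(Add(Mul(2, -66), -14966), Rational(1, 2)), Pow(Add(-16830, Mul(Add(-4058, -5740), Pow(Add(480, 750), -1))), Rational(1, 2))), 12162) = Add(Add(Pow(Add(-132, -14966), Rational(1, 2)), Pow(Add(-16830, Mul(-9798, Pow(1230, -1))), Rational(1, 2))), 12162) = Add(Add(Pow(-15098, Rational(1, 2)), Pow(Add(-16830, Mul(-9798, Rational(1, 1230))), Rational(1, 2))), 12162) = Add(Add(Mul(I, Pow(15098, Rational(1, 2))), Pow(Add(-16830, Rational(-1633, 205)), Rational(1, 2))), 12162) = Add(Add(Mul(I, Pow(15098, Rational(1, 2))), Pow(Rational(-3451783, 205), Rational(1, 2))), 12162) = Add(Add(Mul(I, Pow(15098, Rational(1, 2))), Mul(Rational(1, 205), I, Pow(707615515, Rational(1, 2)))), 12162) = Add(12162, Mul(I, Pow(15098, Rational(1, 2))), Mul(Rational(1, 205), I, Pow(707615515, Rational(1, 2))))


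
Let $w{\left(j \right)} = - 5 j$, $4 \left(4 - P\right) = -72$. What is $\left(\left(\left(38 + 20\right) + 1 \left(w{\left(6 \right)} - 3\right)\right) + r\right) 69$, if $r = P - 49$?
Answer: $-138$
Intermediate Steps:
$P = 22$ ($P = 4 - -18 = 4 + 18 = 22$)
$r = -27$ ($r = 22 - 49 = -27$)
$\left(\left(\left(38 + 20\right) + 1 \left(w{\left(6 \right)} - 3\right)\right) + r\right) 69 = \left(\left(\left(38 + 20\right) + 1 \left(\left(-5\right) 6 - 3\right)\right) - 27\right) 69 = \left(\left(58 + 1 \left(-30 - 3\right)\right) - 27\right) 69 = \left(\left(58 + 1 \left(-33\right)\right) - 27\right) 69 = \left(\left(58 - 33\right) - 27\right) 69 = \left(25 - 27\right) 69 = \left(-2\right) 69 = -138$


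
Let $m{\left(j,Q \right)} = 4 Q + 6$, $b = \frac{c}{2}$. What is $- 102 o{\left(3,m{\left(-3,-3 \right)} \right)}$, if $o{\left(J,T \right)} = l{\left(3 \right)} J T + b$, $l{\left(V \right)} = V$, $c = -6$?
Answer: $5814$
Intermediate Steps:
$b = -3$ ($b = - \frac{6}{2} = \left(-6\right) \frac{1}{2} = -3$)
$m{\left(j,Q \right)} = 6 + 4 Q$
$o{\left(J,T \right)} = -3 + 3 J T$ ($o{\left(J,T \right)} = 3 J T - 3 = -3 + 3 J T$)
$- 102 o{\left(3,m{\left(-3,-3 \right)} \right)} = - 102 \left(-3 + 3 \cdot 3 \left(6 + 4 \left(-3\right)\right)\right) = - 102 \left(-3 + 3 \cdot 3 \left(6 - 12\right)\right) = - 102 \left(-3 + 3 \cdot 3 \left(-6\right)\right) = - 102 \left(-3 - 54\right) = \left(-102\right) \left(-57\right) = 5814$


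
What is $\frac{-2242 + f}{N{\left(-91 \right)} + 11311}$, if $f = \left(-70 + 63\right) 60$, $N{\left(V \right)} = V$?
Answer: $- \frac{121}{510} \approx -0.23725$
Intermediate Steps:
$f = -420$ ($f = \left(-7\right) 60 = -420$)
$\frac{-2242 + f}{N{\left(-91 \right)} + 11311} = \frac{-2242 - 420}{-91 + 11311} = - \frac{2662}{11220} = \left(-2662\right) \frac{1}{11220} = - \frac{121}{510}$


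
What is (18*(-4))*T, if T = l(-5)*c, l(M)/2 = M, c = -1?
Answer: -720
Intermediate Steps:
l(M) = 2*M
T = 10 (T = (2*(-5))*(-1) = -10*(-1) = 10)
(18*(-4))*T = (18*(-4))*10 = -72*10 = -720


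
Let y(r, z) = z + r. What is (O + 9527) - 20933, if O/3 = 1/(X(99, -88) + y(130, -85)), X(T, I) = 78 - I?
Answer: -2406663/211 ≈ -11406.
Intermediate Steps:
y(r, z) = r + z
O = 3/211 (O = 3/((78 - 1*(-88)) + (130 - 85)) = 3/((78 + 88) + 45) = 3/(166 + 45) = 3/211 ≈ 0.014218)
(O + 9527) - 20933 = (3/211 + 9527) - 20933 = 2010200/211 - 20933 = -2406663/211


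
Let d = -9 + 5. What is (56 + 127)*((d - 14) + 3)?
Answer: -2745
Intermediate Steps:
d = -4
(56 + 127)*((d - 14) + 3) = (56 + 127)*((-4 - 14) + 3) = 183*(-18 + 3) = 183*(-15) = -2745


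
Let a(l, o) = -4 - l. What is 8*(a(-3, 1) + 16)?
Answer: 120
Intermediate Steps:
8*(a(-3, 1) + 16) = 8*((-4 - 1*(-3)) + 16) = 8*((-4 + 3) + 16) = 8*(-1 + 16) = 8*15 = 120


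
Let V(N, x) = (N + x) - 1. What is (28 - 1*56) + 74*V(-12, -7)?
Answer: -1508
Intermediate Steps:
V(N, x) = -1 + N + x
(28 - 1*56) + 74*V(-12, -7) = (28 - 1*56) + 74*(-1 - 12 - 7) = (28 - 56) + 74*(-20) = -28 - 1480 = -1508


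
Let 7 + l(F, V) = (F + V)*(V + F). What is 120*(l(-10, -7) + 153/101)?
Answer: 3436200/101 ≈ 34022.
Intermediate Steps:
l(F, V) = -7 + (F + V)² (l(F, V) = -7 + (F + V)*(V + F) = -7 + (F + V)*(F + V) = -7 + (F + V)²)
120*(l(-10, -7) + 153/101) = 120*((-7 + (-10 - 7)²) + 153/101) = 120*((-7 + (-17)²) + 153*(1/101)) = 120*((-7 + 289) + 153/101) = 120*(282 + 153/101) = 120*(28635/101) = 3436200/101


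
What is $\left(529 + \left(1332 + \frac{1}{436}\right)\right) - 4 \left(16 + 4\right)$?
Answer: $\frac{776517}{436} \approx 1781.0$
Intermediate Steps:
$\left(529 + \left(1332 + \frac{1}{436}\right)\right) - 4 \left(16 + 4\right) = \left(529 + \left(1332 + \frac{1}{436}\right)\right) - 80 = \left(529 + \frac{580753}{436}\right) - 80 = \frac{811397}{436} - 80 = \frac{776517}{436}$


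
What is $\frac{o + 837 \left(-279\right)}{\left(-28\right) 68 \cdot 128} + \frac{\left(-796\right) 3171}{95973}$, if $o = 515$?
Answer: $- \frac{12349893371}{487286912} \approx -25.344$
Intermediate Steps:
$\frac{o + 837 \left(-279\right)}{\left(-28\right) 68 \cdot 128} + \frac{\left(-796\right) 3171}{95973} = \frac{515 + 837 \left(-279\right)}{\left(-28\right) 68 \cdot 128} + \frac{\left(-796\right) 3171}{95973} = \frac{515 - 233523}{\left(-1904\right) 128} - \frac{841372}{31991} = - \frac{233008}{-243712} - \frac{841372}{31991} = \left(-233008\right) \left(- \frac{1}{243712}\right) - \frac{841372}{31991} = \frac{14563}{15232} - \frac{841372}{31991} = - \frac{12349893371}{487286912}$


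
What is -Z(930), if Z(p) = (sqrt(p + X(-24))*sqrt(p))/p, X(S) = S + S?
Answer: -7*sqrt(465)/155 ≈ -0.97385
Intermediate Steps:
X(S) = 2*S
Z(p) = sqrt(-48 + p)/sqrt(p) (Z(p) = (sqrt(p + 2*(-24))*sqrt(p))/p = (sqrt(p - 48)*sqrt(p))/p = (sqrt(-48 + p)*sqrt(p))/p = (sqrt(p)*sqrt(-48 + p))/p = sqrt(-48 + p)/sqrt(p))
-Z(930) = -sqrt(-48 + 930)/sqrt(930) = -sqrt(930)/930*sqrt(882) = -sqrt(930)/930*21*sqrt(2) = -7*sqrt(465)/155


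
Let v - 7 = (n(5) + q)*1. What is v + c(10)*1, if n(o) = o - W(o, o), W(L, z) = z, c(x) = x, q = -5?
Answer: 12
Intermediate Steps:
n(o) = 0 (n(o) = o - o = 0)
v = 2 (v = 7 + (0 - 5)*1 = 7 - 5*1 = 7 - 5 = 2)
v + c(10)*1 = 2 + 10*1 = 2 + 10 = 12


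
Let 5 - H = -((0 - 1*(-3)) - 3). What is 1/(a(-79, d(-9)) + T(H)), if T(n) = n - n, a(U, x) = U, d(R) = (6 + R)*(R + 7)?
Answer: -1/79 ≈ -0.012658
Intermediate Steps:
d(R) = (6 + R)*(7 + R)
H = 5 (H = 5 - (-1)*((0 - 1*(-3)) - 3) = 5 - (-1)*((0 + 3) - 3) = 5 - (-1)*(3 - 3) = 5 - (-1)*0 = 5 - 1*0 = 5 + 0 = 5)
T(n) = 0
1/(a(-79, d(-9)) + T(H)) = 1/(-79 + 0) = 1/(-79) = -1/79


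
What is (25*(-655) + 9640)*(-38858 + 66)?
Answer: 261264120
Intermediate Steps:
(25*(-655) + 9640)*(-38858 + 66) = (-16375 + 9640)*(-38792) = -6735*(-38792) = 261264120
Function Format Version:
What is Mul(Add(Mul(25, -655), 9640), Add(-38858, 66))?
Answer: 261264120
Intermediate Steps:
Mul(Add(Mul(25, -655), 9640), Add(-38858, 66)) = Mul(Add(-16375, 9640), -38792) = Mul(-6735, -38792) = 261264120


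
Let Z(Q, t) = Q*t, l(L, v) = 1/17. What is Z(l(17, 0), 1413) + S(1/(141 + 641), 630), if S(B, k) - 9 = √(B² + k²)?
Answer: 1566/17 + √242713875601/782 ≈ 722.12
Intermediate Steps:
l(L, v) = 1/17
S(B, k) = 9 + √(B² + k²)
Z(l(17, 0), 1413) + S(1/(141 + 641), 630) = (1/17)*1413 + (9 + √((1/(141 + 641))² + 630²)) = 1413/17 + (9 + √((1/782)² + 396900)) = 1413/17 + (9 + √(1/611524 + 396900)) = 1413/17 + (9 + √(242713875601/611524)) = 1413/17 + (9 + √242713875601/782) = 1566/17 + √242713875601/782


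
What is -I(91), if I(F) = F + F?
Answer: -182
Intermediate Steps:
I(F) = 2*F
-I(91) = -2*91 = -1*182 = -182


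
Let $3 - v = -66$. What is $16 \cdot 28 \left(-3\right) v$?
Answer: $-92736$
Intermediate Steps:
$v = 69$ ($v = 3 - -66 = 3 + 66 = 69$)
$16 \cdot 28 \left(-3\right) v = 16 \cdot 28 \left(-3\right) 69 = 16 \left(-84\right) 69 = \left(-1344\right) 69 = -92736$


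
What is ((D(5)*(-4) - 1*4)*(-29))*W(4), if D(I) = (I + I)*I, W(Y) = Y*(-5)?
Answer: -118320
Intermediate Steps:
W(Y) = -5*Y
D(I) = 2*I² (D(I) = (2*I)*I = 2*I²)
((D(5)*(-4) - 1*4)*(-29))*W(4) = (((2*5²)*(-4) - 1*4)*(-29))*(-5*4) = (((2*25)*(-4) - 4)*(-29))*(-20) = ((50*(-4) - 4)*(-29))*(-20) = ((-200 - 4)*(-29))*(-20) = -204*(-29)*(-20) = 5916*(-20) = -118320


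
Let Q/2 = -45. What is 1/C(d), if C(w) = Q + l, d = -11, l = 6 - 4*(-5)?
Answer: -1/64 ≈ -0.015625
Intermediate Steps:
l = 26 (l = 6 + 20 = 26)
Q = -90 (Q = 2*(-45) = -90)
C(w) = -64 (C(w) = -90 + 26 = -64)
1/C(d) = 1/(-64) = -1/64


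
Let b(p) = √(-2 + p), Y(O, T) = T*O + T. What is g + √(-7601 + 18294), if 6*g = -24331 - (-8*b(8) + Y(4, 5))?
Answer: -12178/3 + 17*√37 + 4*√6/3 ≈ -3952.7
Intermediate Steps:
Y(O, T) = T + O*T (Y(O, T) = O*T + T = T + O*T)
g = -12178/3 + 4*√6/3 (g = (-24331 - (-8*√(-2 + 8) + 5*(1 + 4)))/6 = (-24331 - (-8*√6 + 5*5))/6 = (-24331 - (-8*√6 + 25))/6 = (-24331 - (25 - 8*√6))/6 = (-24331 + (-25 + 8*√6))/6 = (-24356 + 8*√6)/6 = -12178/3 + 4*√6/3 ≈ -4056.1)
g + √(-7601 + 18294) = (-12178/3 + 4*√6/3) + √(-7601 + 18294) = (-12178/3 + 4*√6/3) + √10693 = (-12178/3 + 4*√6/3) + 17*√37 = -12178/3 + 17*√37 + 4*√6/3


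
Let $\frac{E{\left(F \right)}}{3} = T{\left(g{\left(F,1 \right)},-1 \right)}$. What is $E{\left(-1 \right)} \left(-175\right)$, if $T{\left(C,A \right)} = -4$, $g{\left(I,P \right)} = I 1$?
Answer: $2100$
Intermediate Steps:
$g{\left(I,P \right)} = I$
$E{\left(F \right)} = -12$ ($E{\left(F \right)} = 3 \left(-4\right) = -12$)
$E{\left(-1 \right)} \left(-175\right) = \left(-12\right) \left(-175\right) = 2100$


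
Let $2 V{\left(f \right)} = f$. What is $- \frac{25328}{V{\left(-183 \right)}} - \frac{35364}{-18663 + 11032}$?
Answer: $\frac{393027548}{1396473} \approx 281.44$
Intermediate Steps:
$V{\left(f \right)} = \frac{f}{2}$
$- \frac{25328}{V{\left(-183 \right)}} - \frac{35364}{-18663 + 11032} = - \frac{25328}{\frac{1}{2} \left(-183\right)} - \frac{35364}{-18663 + 11032} = - \frac{25328}{- \frac{183}{2}} - \frac{35364}{-7631} = \left(-25328\right) \left(- \frac{2}{183}\right) - - \frac{35364}{7631} = \frac{50656}{183} + \frac{35364}{7631} = \frac{393027548}{1396473}$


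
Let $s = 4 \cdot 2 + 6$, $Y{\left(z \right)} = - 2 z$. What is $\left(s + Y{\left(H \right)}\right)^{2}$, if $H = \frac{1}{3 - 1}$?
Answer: $169$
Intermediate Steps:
$H = \frac{1}{2} \approx 0.5$
$s = 14$ ($s = 8 + 6 = 14$)
$\left(s + Y{\left(H \right)}\right)^{2} = \left(14 - 1\right)^{2} = 13^{2} = 169$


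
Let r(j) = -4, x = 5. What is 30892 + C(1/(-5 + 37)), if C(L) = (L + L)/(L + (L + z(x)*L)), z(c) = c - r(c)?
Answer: 339814/11 ≈ 30892.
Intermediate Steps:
z(c) = 4 + c (z(c) = c - 1*(-4) = c + 4 = 4 + c)
C(L) = 2/11 (C(L) = (L + L)/(L + (L + (4 + 5)*L)) = (2*L)/(L + (L + 9*L)) = (2*L)/(L + 10*L) = (2*L)/((11*L)) = (2*L)*(1/(11*L)) = 2/11)
30892 + C(1/(-5 + 37)) = 30892 + 2/11 = 339814/11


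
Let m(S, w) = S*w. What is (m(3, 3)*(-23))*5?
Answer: -1035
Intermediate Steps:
(m(3, 3)*(-23))*5 = ((3*3)*(-23))*5 = (9*(-23))*5 = -207*5 = -1035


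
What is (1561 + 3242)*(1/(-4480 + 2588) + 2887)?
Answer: 26234961009/1892 ≈ 1.3866e+7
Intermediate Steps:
(1561 + 3242)*(1/(-4480 + 2588) + 2887) = 4803*(1/(-1892) + 2887) = 4803*(-1/1892 + 2887) = 4803*(5462203/1892) = 26234961009/1892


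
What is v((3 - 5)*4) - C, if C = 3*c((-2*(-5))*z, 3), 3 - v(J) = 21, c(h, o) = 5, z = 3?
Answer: -33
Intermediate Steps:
v(J) = -18 (v(J) = 3 - 1*21 = 3 - 21 = -18)
C = 15 (C = 3*5 = 15)
v((3 - 5)*4) - C = -18 - 1*15 = -18 - 15 = -33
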